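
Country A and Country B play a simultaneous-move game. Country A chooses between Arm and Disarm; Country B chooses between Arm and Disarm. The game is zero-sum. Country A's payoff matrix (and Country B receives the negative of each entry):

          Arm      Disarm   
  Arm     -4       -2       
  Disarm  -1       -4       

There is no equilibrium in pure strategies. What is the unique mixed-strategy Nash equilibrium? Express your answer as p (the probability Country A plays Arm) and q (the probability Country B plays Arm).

p = 3/5, q = 2/5

Country B's indifference between Arm and Disarm determines Country A's mixing probability p:
  Country B's expected payoff from Arm: p·4 + (1−p)·1 = 3p + 1
  Country B's expected payoff from Disarm: p·2 + (1−p)·4 = -2p + 4
  3p + 1 = -2p + 4  ⇒  5p = 3  ⇒  p = 3/5.
Set Country A's expected payoff from Arm equal to that from Disarm:
  Country A's expected payoff from Arm: q·(-4) + (1−q)·(-2) = -2q - 2
  Country A's expected payoff from Disarm: q·(-1) + (1−q)·(-4) = 3q - 4
  -2q - 2 = 3q - 4  ⇒  -5q = -2  ⇒  q = 2/5.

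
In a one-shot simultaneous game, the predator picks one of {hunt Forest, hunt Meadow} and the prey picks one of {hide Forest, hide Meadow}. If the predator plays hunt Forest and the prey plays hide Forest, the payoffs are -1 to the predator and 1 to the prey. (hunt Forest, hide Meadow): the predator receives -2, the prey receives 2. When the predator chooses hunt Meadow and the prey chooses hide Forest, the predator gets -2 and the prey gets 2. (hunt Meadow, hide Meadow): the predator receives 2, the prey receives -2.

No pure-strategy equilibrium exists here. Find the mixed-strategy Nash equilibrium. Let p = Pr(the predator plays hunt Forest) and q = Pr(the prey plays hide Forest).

p = 4/5, q = 4/5

The prey's indifference between hide Forest and hide Meadow determines the predator's mixing probability p:
  the prey's payoff from hide Forest: p·1 + (1−p)·2 = -p + 2
  the prey's payoff from hide Meadow: p·2 + (1−p)·(-2) = 4p - 2
  -p + 2 = 4p - 2  ⇒  -5p = -4  ⇒  p = 4/5.
In a mixed equilibrium the predator is indifferent between hunt Forest and hunt Meadow; this condition fixes q.
  the predator's expected payoff from hunt Forest: q·(-1) + (1−q)·(-2) = q - 2
  the predator's expected payoff from hunt Meadow: q·(-2) + (1−q)·2 = -4q + 2
  q - 2 = -4q + 2  ⇒  5q = 4  ⇒  q = 4/5.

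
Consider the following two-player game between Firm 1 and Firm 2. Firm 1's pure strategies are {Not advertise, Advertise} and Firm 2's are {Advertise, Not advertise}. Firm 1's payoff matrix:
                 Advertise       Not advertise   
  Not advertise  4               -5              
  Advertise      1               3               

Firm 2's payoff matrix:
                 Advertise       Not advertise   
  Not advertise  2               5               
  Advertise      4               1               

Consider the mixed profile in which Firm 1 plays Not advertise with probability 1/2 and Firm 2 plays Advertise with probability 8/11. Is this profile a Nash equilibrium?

Check Firm 2's indifference given Firm 1's mix p = 1/2:
  payoff from Advertise = 3; payoff from Not advertise = 3 — equal.
Check Firm 1's indifference given Firm 2's mix q = 8/11:
  payoff from Not advertise = 17/11; payoff from Advertise = 17/11 — equal.
Both players are indifferent, so neither can profitably deviate.

Yes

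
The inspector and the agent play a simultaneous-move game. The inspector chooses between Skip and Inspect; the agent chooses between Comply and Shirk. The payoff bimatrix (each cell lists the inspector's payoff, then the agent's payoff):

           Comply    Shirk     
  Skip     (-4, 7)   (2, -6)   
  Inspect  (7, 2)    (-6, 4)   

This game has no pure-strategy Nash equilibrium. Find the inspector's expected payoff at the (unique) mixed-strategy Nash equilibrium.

In a mixed equilibrium the inspector is indifferent between Skip and Inspect; this condition fixes q.
  the inspector's payoff to Skip: q·(-4) + (1−q)·2 = -6q + 2
  the inspector's payoff to Inspect: q·7 + (1−q)·(-6) = 13q - 6
  -6q + 2 = 13q - 6  ⇒  -19q = -8  ⇒  q = 8/19.
At equilibrium the inspector is indifferent across rows, so the inspector's payoff equals the payoff from Skip: (8/19)·(-4) + (11/19)·2 = -10/19.

-10/19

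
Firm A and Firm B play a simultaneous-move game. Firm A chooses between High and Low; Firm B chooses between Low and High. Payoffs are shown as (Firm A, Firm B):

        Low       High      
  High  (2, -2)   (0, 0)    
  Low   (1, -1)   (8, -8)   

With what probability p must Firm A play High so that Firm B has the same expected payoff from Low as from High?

p = 7/9

Set Firm B's expected payoff from Low equal to that from High:
  Firm B's expected payoff from Low: p·(-2) + (1−p)·(-1) = -p - 1
  Firm B's expected payoff from High: p·0 + (1−p)·(-8) = 8p - 8
  -p - 1 = 8p - 8  ⇒  -9p = -7  ⇒  p = 7/9.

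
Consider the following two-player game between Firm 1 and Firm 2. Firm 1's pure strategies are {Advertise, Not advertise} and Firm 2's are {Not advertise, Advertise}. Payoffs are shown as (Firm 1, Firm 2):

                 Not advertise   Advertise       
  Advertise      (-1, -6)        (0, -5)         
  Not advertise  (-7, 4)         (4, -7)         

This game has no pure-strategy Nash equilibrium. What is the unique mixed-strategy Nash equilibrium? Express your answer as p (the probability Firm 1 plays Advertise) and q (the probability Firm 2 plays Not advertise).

In a mixed equilibrium Firm 2 is indifferent between Not advertise and Advertise; this condition fixes p.
  Firm 2's expected payoff from Not advertise: p·(-6) + (1−p)·4 = -10p + 4
  Firm 2's expected payoff from Advertise: p·(-5) + (1−p)·(-7) = 2p - 7
  -10p + 4 = 2p - 7  ⇒  -12p = -11  ⇒  p = 11/12.
Firm 1's indifference between Advertise and Not advertise determines Firm 2's mixing probability q:
  Firm 1's payoff to Advertise: q·(-1) + (1−q)·0 = -q
  Firm 1's payoff to Not advertise: q·(-7) + (1−q)·4 = -11q + 4
  -q = -11q + 4  ⇒  10q = 4  ⇒  q = 2/5.

p = 11/12, q = 2/5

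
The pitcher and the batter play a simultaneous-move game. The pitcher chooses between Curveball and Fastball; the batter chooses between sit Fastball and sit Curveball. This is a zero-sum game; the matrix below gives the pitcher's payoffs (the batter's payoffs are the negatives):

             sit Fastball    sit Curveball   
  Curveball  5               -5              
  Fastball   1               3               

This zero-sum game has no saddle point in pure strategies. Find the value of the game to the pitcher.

For the pitcher to be willing to mix, the pitcher must be indifferent between Curveball and Fastball, which pins down the batter's mix.
  the pitcher's expected payoff from Curveball: q·5 + (1−q)·(-5) = 10q - 5
  the pitcher's expected payoff from Fastball: q·1 + (1−q)·3 = -2q + 3
  10q - 5 = -2q + 3  ⇒  12q = 8  ⇒  q = 2/3.
The value is the pitcher's expected payoff against this mix (using Curveball): (2/3)·5 + (1/3)·(-5) = 5/3.

v = 5/3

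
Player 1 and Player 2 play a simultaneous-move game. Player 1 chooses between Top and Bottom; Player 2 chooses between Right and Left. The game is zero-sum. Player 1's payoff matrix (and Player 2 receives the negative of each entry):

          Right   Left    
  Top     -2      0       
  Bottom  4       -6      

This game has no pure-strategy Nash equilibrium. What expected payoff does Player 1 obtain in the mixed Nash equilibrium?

-1

For Player 1 to be willing to mix, Player 1 must be indifferent between Top and Bottom, which pins down Player 2's mix.
  Player 1's expected payoff from Top: q·(-2) + (1−q)·0 = -2q
  Player 1's expected payoff from Bottom: q·4 + (1−q)·(-6) = 10q - 6
  -2q = 10q - 6  ⇒  -12q = -6  ⇒  q = 1/2.
At equilibrium Player 1 is indifferent across rows, so Player 1's payoff equals the payoff from Top: (1/2)·(-2) + (1/2)·0 = -1.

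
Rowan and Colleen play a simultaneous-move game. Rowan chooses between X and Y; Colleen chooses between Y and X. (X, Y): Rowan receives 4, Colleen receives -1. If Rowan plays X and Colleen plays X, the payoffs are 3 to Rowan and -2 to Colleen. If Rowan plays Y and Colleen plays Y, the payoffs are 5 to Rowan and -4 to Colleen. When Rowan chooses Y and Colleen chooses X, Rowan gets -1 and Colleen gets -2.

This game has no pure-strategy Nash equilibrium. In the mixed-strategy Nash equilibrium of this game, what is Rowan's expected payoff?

For Rowan to be willing to mix, Rowan must be indifferent between X and Y, which pins down Colleen's mix.
  Rowan's payoff from X: q·4 + (1−q)·3 = q + 3
  Rowan's payoff from Y: q·5 + (1−q)·(-1) = 6q - 1
  q + 3 = 6q - 1  ⇒  -5q = -4  ⇒  q = 4/5.
At equilibrium Rowan is indifferent across rows, so Rowan's payoff equals the payoff from X: (4/5)·4 + (1/5)·3 = 19/5.

19/5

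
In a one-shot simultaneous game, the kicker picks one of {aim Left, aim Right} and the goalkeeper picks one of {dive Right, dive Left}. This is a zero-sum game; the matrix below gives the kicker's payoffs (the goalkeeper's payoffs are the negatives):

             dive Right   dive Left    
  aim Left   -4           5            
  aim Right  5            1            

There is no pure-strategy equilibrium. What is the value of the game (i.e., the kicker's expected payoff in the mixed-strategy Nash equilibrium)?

v = 29/13

The kicker's indifference between aim Left and aim Right determines the goalkeeper's mixing probability q:
  the kicker's payoff to aim Left: q·(-4) + (1−q)·5 = -9q + 5
  the kicker's payoff to aim Right: q·5 + (1−q)·1 = 4q + 1
  -9q + 5 = 4q + 1  ⇒  -13q = -4  ⇒  q = 4/13.
The value is the kicker's expected payoff against this mix (using aim Left): (4/13)·(-4) + (9/13)·5 = 29/13.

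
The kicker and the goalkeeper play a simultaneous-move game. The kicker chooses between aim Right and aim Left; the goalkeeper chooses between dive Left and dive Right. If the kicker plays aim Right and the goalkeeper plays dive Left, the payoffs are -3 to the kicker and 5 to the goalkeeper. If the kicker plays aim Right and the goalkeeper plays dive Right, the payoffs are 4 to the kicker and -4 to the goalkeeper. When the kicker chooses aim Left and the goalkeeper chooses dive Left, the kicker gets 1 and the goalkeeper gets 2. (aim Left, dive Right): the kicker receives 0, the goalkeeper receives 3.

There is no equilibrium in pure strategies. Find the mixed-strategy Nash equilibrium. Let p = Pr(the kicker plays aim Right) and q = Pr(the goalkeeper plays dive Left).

The kicker's mix must leave the goalkeeper indifferent between dive Left and dive Right.
  the goalkeeper's payoff from dive Left: p·5 + (1−p)·2 = 3p + 2
  the goalkeeper's payoff from dive Right: p·(-4) + (1−p)·3 = -7p + 3
  3p + 2 = -7p + 3  ⇒  10p = 1  ⇒  p = 1/10.
The kicker's indifference between aim Right and aim Left determines the goalkeeper's mixing probability q:
  the kicker's payoff to aim Right: q·(-3) + (1−q)·4 = -7q + 4
  the kicker's payoff to aim Left: q·1 + (1−q)·0 = q
  -7q + 4 = q  ⇒  -8q = -4  ⇒  q = 1/2.

p = 1/10, q = 1/2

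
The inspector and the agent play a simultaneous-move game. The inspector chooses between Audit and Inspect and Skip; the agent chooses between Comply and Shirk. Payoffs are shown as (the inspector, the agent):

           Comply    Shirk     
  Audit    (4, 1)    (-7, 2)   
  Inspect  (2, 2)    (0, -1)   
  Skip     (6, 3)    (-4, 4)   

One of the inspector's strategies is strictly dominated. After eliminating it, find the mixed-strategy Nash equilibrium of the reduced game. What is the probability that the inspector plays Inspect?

p = 1/4

The inspector's strategy Audit is strictly dominated by Skip: 6 > 4 and -4 > -7. Eliminate Audit.
Set the agent's expected payoff from Comply equal to that from Shirk:
  the agent's expected payoff from Comply: p·2 + (1−p)·3 = -p + 3
  the agent's expected payoff from Shirk: p·(-1) + (1−p)·4 = -5p + 4
  -p + 3 = -5p + 4  ⇒  4p = 1  ⇒  p = 1/4.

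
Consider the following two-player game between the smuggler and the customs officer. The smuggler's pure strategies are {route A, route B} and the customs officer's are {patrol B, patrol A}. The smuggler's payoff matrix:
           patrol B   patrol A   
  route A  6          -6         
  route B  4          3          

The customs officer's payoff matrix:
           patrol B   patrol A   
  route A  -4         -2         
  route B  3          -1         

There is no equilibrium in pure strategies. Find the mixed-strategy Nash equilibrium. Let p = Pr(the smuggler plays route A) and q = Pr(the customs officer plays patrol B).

p = 2/3, q = 9/11

For the customs officer to be willing to mix, the customs officer must be indifferent between patrol B and patrol A, which pins down the smuggler's mix.
  the customs officer's payoff from patrol B: p·(-4) + (1−p)·3 = -7p + 3
  the customs officer's payoff from patrol A: p·(-2) + (1−p)·(-1) = -p - 1
  -7p + 3 = -p - 1  ⇒  -6p = -4  ⇒  p = 2/3.
The smuggler's indifference between route A and route B determines the customs officer's mixing probability q:
  the smuggler's payoff to route A: q·6 + (1−q)·(-6) = 12q - 6
  the smuggler's payoff to route B: q·4 + (1−q)·3 = q + 3
  12q - 6 = q + 3  ⇒  11q = 9  ⇒  q = 9/11.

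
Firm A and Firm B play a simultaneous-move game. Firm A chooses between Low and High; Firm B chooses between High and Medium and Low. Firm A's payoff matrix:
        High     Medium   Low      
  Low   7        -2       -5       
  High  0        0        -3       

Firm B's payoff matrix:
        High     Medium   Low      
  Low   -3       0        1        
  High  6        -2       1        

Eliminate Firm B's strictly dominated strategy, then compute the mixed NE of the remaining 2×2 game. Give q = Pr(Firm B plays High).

Firm B's strategy Medium is strictly dominated by Low: 1 > 0 and 1 > -2. Eliminate Medium.
Firm B's mix must leave Firm A indifferent between Low and High.
  Firm A's payoff to Low: q·7 + (1−q)·(-5) = 12q - 5
  Firm A's payoff to High: q·0 + (1−q)·(-3) = 3q - 3
  12q - 5 = 3q - 3  ⇒  9q = 2  ⇒  q = 2/9.

q = 2/9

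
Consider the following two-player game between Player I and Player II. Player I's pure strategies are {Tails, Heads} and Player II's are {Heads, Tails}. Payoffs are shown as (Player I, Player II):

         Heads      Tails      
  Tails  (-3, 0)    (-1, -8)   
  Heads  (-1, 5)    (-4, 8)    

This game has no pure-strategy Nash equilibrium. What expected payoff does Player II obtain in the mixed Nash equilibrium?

For Player II to be willing to mix, Player II must be indifferent between Heads and Tails, which pins down Player I's mix.
  Player II's payoff to Heads: p·0 + (1−p)·5 = -5p + 5
  Player II's payoff to Tails: p·(-8) + (1−p)·8 = -16p + 8
  -5p + 5 = -16p + 8  ⇒  11p = 3  ⇒  p = 3/11.
At equilibrium Player II is indifferent across columns, so Player II's payoff equals the payoff from Heads: (3/11)·0 + (8/11)·5 = 40/11.

40/11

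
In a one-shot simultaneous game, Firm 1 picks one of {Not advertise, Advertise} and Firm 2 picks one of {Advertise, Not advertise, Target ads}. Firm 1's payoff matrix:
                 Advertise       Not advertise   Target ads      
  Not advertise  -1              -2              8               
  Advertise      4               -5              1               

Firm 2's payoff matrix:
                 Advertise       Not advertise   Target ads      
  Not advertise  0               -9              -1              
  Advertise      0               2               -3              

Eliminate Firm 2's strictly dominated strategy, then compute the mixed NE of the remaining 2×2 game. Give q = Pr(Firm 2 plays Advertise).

Firm 2's strategy Target ads is strictly dominated by Advertise: 0 > -1 and 0 > -3. Eliminate Target ads.
Firm 1's indifference between Not advertise and Advertise determines Firm 2's mixing probability q:
  Firm 1's payoff to Not advertise: q·(-1) + (1−q)·(-2) = q - 2
  Firm 1's payoff to Advertise: q·4 + (1−q)·(-5) = 9q - 5
  q - 2 = 9q - 5  ⇒  -8q = -3  ⇒  q = 3/8.

q = 3/8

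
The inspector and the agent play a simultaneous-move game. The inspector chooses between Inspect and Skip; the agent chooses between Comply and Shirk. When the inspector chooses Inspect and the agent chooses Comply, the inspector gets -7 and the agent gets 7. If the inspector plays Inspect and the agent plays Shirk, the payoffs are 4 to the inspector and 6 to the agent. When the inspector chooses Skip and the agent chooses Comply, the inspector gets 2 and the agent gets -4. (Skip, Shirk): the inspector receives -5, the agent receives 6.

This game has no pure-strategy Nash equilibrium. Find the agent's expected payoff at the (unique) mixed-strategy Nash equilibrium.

The agent's indifference between Comply and Shirk determines the inspector's mixing probability p:
  the agent's payoff from Comply: p·7 + (1−p)·(-4) = 11p - 4
  the agent's payoff from Shirk: p·6 + (1−p)·6 = 6
  11p - 4 = 6  ⇒  11p = 10  ⇒  p = 10/11.
At equilibrium the agent is indifferent across columns, so the agent's payoff equals the payoff from Comply: (10/11)·7 + (1/11)·(-4) = 6.

6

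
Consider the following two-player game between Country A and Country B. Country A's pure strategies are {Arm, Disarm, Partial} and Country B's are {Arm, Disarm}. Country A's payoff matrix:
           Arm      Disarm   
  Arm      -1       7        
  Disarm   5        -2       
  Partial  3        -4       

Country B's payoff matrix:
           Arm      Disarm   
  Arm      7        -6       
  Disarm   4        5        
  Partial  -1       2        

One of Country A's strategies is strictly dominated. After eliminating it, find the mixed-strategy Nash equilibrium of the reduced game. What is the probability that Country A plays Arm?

Country A's strategy Partial is strictly dominated by Disarm: 5 > 3 and -2 > -4. Eliminate Partial.
Set Country B's expected payoff from Arm equal to that from Disarm:
  Country B's expected payoff from Arm: p·7 + (1−p)·4 = 3p + 4
  Country B's expected payoff from Disarm: p·(-6) + (1−p)·5 = -11p + 5
  3p + 4 = -11p + 5  ⇒  14p = 1  ⇒  p = 1/14.

p = 1/14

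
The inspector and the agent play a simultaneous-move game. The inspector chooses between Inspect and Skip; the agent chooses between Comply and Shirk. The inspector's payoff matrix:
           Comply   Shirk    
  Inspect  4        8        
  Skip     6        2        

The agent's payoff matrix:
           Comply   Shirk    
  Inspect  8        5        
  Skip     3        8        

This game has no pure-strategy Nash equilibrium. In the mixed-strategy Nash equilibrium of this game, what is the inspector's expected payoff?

5

The inspector's indifference between Inspect and Skip determines the agent's mixing probability q:
  the inspector's payoff to Inspect: q·4 + (1−q)·8 = -4q + 8
  the inspector's payoff to Skip: q·6 + (1−q)·2 = 4q + 2
  -4q + 8 = 4q + 2  ⇒  -8q = -6  ⇒  q = 3/4.
At equilibrium the inspector is indifferent across rows, so the inspector's payoff equals the payoff from Inspect: (3/4)·4 + (1/4)·8 = 5.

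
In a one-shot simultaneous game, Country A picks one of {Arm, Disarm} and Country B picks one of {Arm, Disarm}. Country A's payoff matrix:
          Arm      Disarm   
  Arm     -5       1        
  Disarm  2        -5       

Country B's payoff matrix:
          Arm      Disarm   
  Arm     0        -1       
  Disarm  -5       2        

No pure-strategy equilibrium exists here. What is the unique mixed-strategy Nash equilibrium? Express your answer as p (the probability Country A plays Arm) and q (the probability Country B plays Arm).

Set Country B's expected payoff from Arm equal to that from Disarm:
  Country B's payoff from Arm: p·0 + (1−p)·(-5) = 5p - 5
  Country B's payoff from Disarm: p·(-1) + (1−p)·2 = -3p + 2
  5p - 5 = -3p + 2  ⇒  8p = 7  ⇒  p = 7/8.
For Country A to be willing to mix, Country A must be indifferent between Arm and Disarm, which pins down Country B's mix.
  Country A's payoff to Arm: q·(-5) + (1−q)·1 = -6q + 1
  Country A's payoff to Disarm: q·2 + (1−q)·(-5) = 7q - 5
  -6q + 1 = 7q - 5  ⇒  -13q = -6  ⇒  q = 6/13.

p = 7/8, q = 6/13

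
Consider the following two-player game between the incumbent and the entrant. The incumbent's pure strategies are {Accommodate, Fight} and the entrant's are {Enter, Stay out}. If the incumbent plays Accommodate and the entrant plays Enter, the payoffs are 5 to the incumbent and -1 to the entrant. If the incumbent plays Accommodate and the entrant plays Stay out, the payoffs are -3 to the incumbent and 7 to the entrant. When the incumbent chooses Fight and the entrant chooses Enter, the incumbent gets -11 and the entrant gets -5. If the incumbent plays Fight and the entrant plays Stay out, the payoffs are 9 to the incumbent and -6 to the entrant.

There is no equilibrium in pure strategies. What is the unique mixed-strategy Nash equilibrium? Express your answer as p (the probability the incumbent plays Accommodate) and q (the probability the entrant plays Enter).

The entrant's indifference between Enter and Stay out determines the incumbent's mixing probability p:
  the entrant's payoff from Enter: p·(-1) + (1−p)·(-5) = 4p - 5
  the entrant's payoff from Stay out: p·7 + (1−p)·(-6) = 13p - 6
  4p - 5 = 13p - 6  ⇒  -9p = -1  ⇒  p = 1/9.
In a mixed equilibrium the incumbent is indifferent between Accommodate and Fight; this condition fixes q.
  the incumbent's payoff to Accommodate: q·5 + (1−q)·(-3) = 8q - 3
  the incumbent's payoff to Fight: q·(-11) + (1−q)·9 = -20q + 9
  8q - 3 = -20q + 9  ⇒  28q = 12  ⇒  q = 3/7.

p = 1/9, q = 3/7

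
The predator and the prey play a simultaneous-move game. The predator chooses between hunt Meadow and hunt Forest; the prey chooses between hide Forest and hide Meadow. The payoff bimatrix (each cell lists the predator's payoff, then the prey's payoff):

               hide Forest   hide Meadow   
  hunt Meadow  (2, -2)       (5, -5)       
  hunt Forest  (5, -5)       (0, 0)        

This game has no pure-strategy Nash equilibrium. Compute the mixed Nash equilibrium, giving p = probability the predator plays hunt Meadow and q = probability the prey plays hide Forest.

p = 5/8, q = 5/8

The predator's mix must leave the prey indifferent between hide Forest and hide Meadow.
  the prey's expected payoff from hide Forest: p·(-2) + (1−p)·(-5) = 3p - 5
  the prey's expected payoff from hide Meadow: p·(-5) + (1−p)·0 = -5p
  3p - 5 = -5p  ⇒  8p = 5  ⇒  p = 5/8.
The predator's indifference between hunt Meadow and hunt Forest determines the prey's mixing probability q:
  the predator's expected payoff from hunt Meadow: q·2 + (1−q)·5 = -3q + 5
  the predator's expected payoff from hunt Forest: q·5 + (1−q)·0 = 5q
  -3q + 5 = 5q  ⇒  -8q = -5  ⇒  q = 5/8.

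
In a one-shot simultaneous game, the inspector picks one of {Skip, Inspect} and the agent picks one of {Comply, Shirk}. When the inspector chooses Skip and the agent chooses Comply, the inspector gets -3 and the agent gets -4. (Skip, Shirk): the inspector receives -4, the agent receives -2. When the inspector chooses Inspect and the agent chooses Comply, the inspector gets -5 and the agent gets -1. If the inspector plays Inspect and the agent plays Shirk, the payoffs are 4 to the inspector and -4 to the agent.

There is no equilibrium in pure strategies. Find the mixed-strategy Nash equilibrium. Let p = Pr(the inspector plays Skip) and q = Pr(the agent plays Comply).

p = 3/5, q = 4/5

For the agent to be willing to mix, the agent must be indifferent between Comply and Shirk, which pins down the inspector's mix.
  the agent's expected payoff from Comply: p·(-4) + (1−p)·(-1) = -3p - 1
  the agent's expected payoff from Shirk: p·(-2) + (1−p)·(-4) = 2p - 4
  -3p - 1 = 2p - 4  ⇒  -5p = -3  ⇒  p = 3/5.
In a mixed equilibrium the inspector is indifferent between Skip and Inspect; this condition fixes q.
  the inspector's expected payoff from Skip: q·(-3) + (1−q)·(-4) = q - 4
  the inspector's expected payoff from Inspect: q·(-5) + (1−q)·4 = -9q + 4
  q - 4 = -9q + 4  ⇒  10q = 8  ⇒  q = 4/5.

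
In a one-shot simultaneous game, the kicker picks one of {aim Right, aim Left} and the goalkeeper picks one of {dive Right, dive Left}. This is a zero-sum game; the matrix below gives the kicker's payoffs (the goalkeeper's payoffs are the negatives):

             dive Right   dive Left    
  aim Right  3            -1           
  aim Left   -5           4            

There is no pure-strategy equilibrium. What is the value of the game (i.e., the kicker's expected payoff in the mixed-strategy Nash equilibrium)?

v = 7/13

The goalkeeper's mix must leave the kicker indifferent between aim Right and aim Left.
  the kicker's payoff to aim Right: q·3 + (1−q)·(-1) = 4q - 1
  the kicker's payoff to aim Left: q·(-5) + (1−q)·4 = -9q + 4
  4q - 1 = -9q + 4  ⇒  13q = 5  ⇒  q = 5/13.
The value is the kicker's expected payoff against this mix (using aim Right): (5/13)·3 + (8/13)·(-1) = 7/13.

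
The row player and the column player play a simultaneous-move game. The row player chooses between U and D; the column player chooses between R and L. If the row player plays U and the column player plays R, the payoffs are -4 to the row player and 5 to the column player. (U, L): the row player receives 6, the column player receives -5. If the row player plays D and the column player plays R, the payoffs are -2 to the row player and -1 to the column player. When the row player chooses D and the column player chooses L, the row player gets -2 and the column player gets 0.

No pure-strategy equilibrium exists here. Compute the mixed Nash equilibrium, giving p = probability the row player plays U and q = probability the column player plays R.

The row player's mix must leave the column player indifferent between R and L.
  the column player's payoff to R: p·5 + (1−p)·(-1) = 6p - 1
  the column player's payoff to L: p·(-5) + (1−p)·0 = -5p
  6p - 1 = -5p  ⇒  11p = 1  ⇒  p = 1/11.
The row player's indifference between U and D determines the column player's mixing probability q:
  the row player's payoff from U: q·(-4) + (1−q)·6 = -10q + 6
  the row player's payoff from D: q·(-2) + (1−q)·(-2) = -2
  -10q + 6 = -2  ⇒  -10q = -8  ⇒  q = 4/5.

p = 1/11, q = 4/5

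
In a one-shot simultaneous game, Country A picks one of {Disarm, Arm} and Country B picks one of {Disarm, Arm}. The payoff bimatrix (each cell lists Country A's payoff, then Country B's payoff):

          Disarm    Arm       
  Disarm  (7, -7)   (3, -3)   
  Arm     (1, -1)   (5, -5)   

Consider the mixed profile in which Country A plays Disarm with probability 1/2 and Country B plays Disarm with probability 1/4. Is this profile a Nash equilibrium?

Check Country B's indifference given Country A's mix p = 1/2:
  payoff from Disarm = -4; payoff from Arm = -4 — equal.
Check Country A's indifference given Country B's mix q = 1/4:
  payoff from Disarm = 4; payoff from Arm = 4 — equal.
Both players are indifferent, so neither can profitably deviate.

Yes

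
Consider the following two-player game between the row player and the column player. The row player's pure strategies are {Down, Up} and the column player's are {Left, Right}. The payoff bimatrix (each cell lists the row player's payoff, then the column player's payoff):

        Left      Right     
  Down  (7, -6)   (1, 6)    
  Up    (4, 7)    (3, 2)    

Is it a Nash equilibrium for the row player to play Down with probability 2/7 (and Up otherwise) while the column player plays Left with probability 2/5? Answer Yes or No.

No

Given the row player's mix p = 2/7, the column player's payoff from Left is 23/7 but from Right is 22/7. The column player strictly prefers Left, so the column player would not mix.
So the proposed profile is not a Nash equilibrium.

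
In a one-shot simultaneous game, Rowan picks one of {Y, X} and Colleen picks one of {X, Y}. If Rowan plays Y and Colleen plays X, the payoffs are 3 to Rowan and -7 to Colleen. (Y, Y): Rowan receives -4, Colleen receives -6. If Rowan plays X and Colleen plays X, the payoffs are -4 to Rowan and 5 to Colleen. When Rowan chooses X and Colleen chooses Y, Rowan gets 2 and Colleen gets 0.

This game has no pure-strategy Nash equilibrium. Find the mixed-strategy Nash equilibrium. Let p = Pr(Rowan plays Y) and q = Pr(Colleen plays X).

p = 5/6, q = 6/13

Rowan's mix must leave Colleen indifferent between X and Y.
  Colleen's payoff from X: p·(-7) + (1−p)·5 = -12p + 5
  Colleen's payoff from Y: p·(-6) + (1−p)·0 = -6p
  -12p + 5 = -6p  ⇒  -6p = -5  ⇒  p = 5/6.
For Rowan to be willing to mix, Rowan must be indifferent between Y and X, which pins down Colleen's mix.
  Rowan's expected payoff from Y: q·3 + (1−q)·(-4) = 7q - 4
  Rowan's expected payoff from X: q·(-4) + (1−q)·2 = -6q + 2
  7q - 4 = -6q + 2  ⇒  13q = 6  ⇒  q = 6/13.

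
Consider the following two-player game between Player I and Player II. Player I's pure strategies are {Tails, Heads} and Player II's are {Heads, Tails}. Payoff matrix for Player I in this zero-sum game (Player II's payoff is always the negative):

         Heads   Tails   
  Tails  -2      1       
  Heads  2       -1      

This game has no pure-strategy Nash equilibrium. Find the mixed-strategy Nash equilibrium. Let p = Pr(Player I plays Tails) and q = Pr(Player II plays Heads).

p = 1/2, q = 1/3

In a mixed equilibrium Player II is indifferent between Heads and Tails; this condition fixes p.
  Player II's payoff to Heads: p·2 + (1−p)·(-2) = 4p - 2
  Player II's payoff to Tails: p·(-1) + (1−p)·1 = -2p + 1
  4p - 2 = -2p + 1  ⇒  6p = 3  ⇒  p = 1/2.
Player I's indifference between Tails and Heads determines Player II's mixing probability q:
  Player I's payoff from Tails: q·(-2) + (1−q)·1 = -3q + 1
  Player I's payoff from Heads: q·2 + (1−q)·(-1) = 3q - 1
  -3q + 1 = 3q - 1  ⇒  -6q = -2  ⇒  q = 1/3.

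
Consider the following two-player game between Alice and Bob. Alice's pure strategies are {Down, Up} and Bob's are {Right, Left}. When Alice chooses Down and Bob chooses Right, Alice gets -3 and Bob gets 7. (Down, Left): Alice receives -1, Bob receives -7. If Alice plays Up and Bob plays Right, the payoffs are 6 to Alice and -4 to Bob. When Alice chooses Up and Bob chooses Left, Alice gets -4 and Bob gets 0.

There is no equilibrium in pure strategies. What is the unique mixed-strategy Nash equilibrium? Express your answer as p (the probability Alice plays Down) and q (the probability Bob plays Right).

Set Bob's expected payoff from Right equal to that from Left:
  Bob's expected payoff from Right: p·7 + (1−p)·(-4) = 11p - 4
  Bob's expected payoff from Left: p·(-7) + (1−p)·0 = -7p
  11p - 4 = -7p  ⇒  18p = 4  ⇒  p = 2/9.
Bob's mix must leave Alice indifferent between Down and Up.
  Alice's payoff from Down: q·(-3) + (1−q)·(-1) = -2q - 1
  Alice's payoff from Up: q·6 + (1−q)·(-4) = 10q - 4
  -2q - 1 = 10q - 4  ⇒  -12q = -3  ⇒  q = 1/4.

p = 2/9, q = 1/4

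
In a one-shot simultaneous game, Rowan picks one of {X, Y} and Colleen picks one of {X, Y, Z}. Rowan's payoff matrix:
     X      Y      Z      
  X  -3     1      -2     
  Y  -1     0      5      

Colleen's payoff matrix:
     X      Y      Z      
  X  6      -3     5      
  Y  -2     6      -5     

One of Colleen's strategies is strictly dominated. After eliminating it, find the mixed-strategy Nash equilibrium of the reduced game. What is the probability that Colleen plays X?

Colleen's strategy Z is strictly dominated by X: 6 > 5 and -2 > -5. Eliminate Z.
Rowan's indifference between X and Y determines Colleen's mixing probability q:
  Rowan's expected payoff from X: q·(-3) + (1−q)·1 = -4q + 1
  Rowan's expected payoff from Y: q·(-1) + (1−q)·0 = -q
  -4q + 1 = -q  ⇒  -3q = -1  ⇒  q = 1/3.

q = 1/3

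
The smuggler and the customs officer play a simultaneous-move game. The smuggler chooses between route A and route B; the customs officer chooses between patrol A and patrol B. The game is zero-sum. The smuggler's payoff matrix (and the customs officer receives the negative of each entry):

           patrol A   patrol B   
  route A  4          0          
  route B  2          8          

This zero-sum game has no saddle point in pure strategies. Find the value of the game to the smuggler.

v = 16/5

The customs officer's mix must leave the smuggler indifferent between route A and route B.
  the smuggler's payoff to route A: q·4 + (1−q)·0 = 4q
  the smuggler's payoff to route B: q·2 + (1−q)·8 = -6q + 8
  4q = -6q + 8  ⇒  10q = 8  ⇒  q = 4/5.
The value is the smuggler's expected payoff against this mix (using route A): (4/5)·4 + (1/5)·0 = 16/5.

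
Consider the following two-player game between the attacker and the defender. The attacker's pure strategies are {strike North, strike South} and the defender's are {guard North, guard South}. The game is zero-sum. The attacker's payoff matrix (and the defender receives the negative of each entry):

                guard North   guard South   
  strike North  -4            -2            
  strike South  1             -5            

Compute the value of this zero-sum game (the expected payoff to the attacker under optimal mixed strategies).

v = -11/4

The defender's mix must leave the attacker indifferent between strike North and strike South.
  the attacker's payoff to strike North: q·(-4) + (1−q)·(-2) = -2q - 2
  the attacker's payoff to strike South: q·1 + (1−q)·(-5) = 6q - 5
  -2q - 2 = 6q - 5  ⇒  -8q = -3  ⇒  q = 3/8.
The value is the attacker's expected payoff against this mix (using strike North): (3/8)·(-4) + (5/8)·(-2) = -11/4.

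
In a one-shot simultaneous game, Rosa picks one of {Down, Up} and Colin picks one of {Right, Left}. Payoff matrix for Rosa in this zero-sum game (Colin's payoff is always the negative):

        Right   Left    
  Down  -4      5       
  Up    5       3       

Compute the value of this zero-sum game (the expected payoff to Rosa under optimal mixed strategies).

v = 37/11

Colin's mix must leave Rosa indifferent between Down and Up.
  Rosa's payoff from Down: q·(-4) + (1−q)·5 = -9q + 5
  Rosa's payoff from Up: q·5 + (1−q)·3 = 2q + 3
  -9q + 5 = 2q + 3  ⇒  -11q = -2  ⇒  q = 2/11.
The value is Rosa's expected payoff against this mix (using Down): (2/11)·(-4) + (9/11)·5 = 37/11.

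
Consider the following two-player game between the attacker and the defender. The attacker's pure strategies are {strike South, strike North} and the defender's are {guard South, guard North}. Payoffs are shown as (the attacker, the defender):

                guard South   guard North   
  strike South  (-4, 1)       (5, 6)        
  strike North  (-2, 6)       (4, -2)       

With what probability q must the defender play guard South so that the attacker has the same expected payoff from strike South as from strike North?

Set the attacker's expected payoff from strike South equal to that from strike North:
  the attacker's payoff to strike South: q·(-4) + (1−q)·5 = -9q + 5
  the attacker's payoff to strike North: q·(-2) + (1−q)·4 = -6q + 4
  -9q + 5 = -6q + 4  ⇒  -3q = -1  ⇒  q = 1/3.

q = 1/3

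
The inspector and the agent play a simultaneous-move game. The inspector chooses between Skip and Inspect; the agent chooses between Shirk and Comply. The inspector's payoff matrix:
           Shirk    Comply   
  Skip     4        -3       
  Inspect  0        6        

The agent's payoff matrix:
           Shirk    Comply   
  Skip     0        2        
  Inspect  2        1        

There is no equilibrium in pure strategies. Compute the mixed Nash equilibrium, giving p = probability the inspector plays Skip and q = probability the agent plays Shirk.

Set the agent's expected payoff from Shirk equal to that from Comply:
  the agent's payoff to Shirk: p·0 + (1−p)·2 = -2p + 2
  the agent's payoff to Comply: p·2 + (1−p)·1 = p + 1
  -2p + 2 = p + 1  ⇒  -3p = -1  ⇒  p = 1/3.
For the inspector to be willing to mix, the inspector must be indifferent between Skip and Inspect, which pins down the agent's mix.
  the inspector's payoff to Skip: q·4 + (1−q)·(-3) = 7q - 3
  the inspector's payoff to Inspect: q·0 + (1−q)·6 = -6q + 6
  7q - 3 = -6q + 6  ⇒  13q = 9  ⇒  q = 9/13.

p = 1/3, q = 9/13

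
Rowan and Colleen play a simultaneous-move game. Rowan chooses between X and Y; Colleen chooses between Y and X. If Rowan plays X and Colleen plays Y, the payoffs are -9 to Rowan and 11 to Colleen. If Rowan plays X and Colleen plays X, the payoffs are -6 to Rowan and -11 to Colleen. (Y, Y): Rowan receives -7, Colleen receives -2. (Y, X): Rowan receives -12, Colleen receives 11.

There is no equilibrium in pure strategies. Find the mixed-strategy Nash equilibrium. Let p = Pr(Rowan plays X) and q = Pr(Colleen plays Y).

p = 13/35, q = 3/4

For Colleen to be willing to mix, Colleen must be indifferent between Y and X, which pins down Rowan's mix.
  Colleen's payoff to Y: p·11 + (1−p)·(-2) = 13p - 2
  Colleen's payoff to X: p·(-11) + (1−p)·11 = -22p + 11
  13p - 2 = -22p + 11  ⇒  35p = 13  ⇒  p = 13/35.
Rowan's indifference between X and Y determines Colleen's mixing probability q:
  Rowan's payoff to X: q·(-9) + (1−q)·(-6) = -3q - 6
  Rowan's payoff to Y: q·(-7) + (1−q)·(-12) = 5q - 12
  -3q - 6 = 5q - 12  ⇒  -8q = -6  ⇒  q = 3/4.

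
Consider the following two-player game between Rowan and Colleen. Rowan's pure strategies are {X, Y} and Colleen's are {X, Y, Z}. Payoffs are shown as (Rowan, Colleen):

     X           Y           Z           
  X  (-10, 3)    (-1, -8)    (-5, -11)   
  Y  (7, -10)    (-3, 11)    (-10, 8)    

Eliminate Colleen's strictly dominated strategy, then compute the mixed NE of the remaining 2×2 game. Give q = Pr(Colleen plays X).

Colleen's strategy Z is strictly dominated by Y: -8 > -11 and 11 > 8. Eliminate Z.
In a mixed equilibrium Rowan is indifferent between X and Y; this condition fixes q.
  Rowan's payoff from X: q·(-10) + (1−q)·(-1) = -9q - 1
  Rowan's payoff from Y: q·7 + (1−q)·(-3) = 10q - 3
  -9q - 1 = 10q - 3  ⇒  -19q = -2  ⇒  q = 2/19.

q = 2/19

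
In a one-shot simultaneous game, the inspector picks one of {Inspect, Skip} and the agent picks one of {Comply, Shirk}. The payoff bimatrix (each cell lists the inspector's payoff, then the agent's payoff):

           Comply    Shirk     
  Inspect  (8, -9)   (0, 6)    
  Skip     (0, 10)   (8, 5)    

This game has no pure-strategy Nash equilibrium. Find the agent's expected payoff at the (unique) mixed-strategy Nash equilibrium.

Set the agent's expected payoff from Comply equal to that from Shirk:
  the agent's payoff to Comply: p·(-9) + (1−p)·10 = -19p + 10
  the agent's payoff to Shirk: p·6 + (1−p)·5 = p + 5
  -19p + 10 = p + 5  ⇒  -20p = -5  ⇒  p = 1/4.
At equilibrium the agent is indifferent across columns, so the agent's payoff equals the payoff from Comply: (1/4)·(-9) + (3/4)·10 = 21/4.

21/4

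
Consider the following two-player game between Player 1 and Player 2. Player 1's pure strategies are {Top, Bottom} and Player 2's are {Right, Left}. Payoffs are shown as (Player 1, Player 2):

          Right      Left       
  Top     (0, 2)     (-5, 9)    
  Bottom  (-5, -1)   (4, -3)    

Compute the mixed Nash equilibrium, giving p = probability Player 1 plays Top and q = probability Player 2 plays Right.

p = 2/9, q = 9/14

In a mixed equilibrium Player 2 is indifferent between Right and Left; this condition fixes p.
  Player 2's payoff to Right: p·2 + (1−p)·(-1) = 3p - 1
  Player 2's payoff to Left: p·9 + (1−p)·(-3) = 12p - 3
  3p - 1 = 12p - 3  ⇒  -9p = -2  ⇒  p = 2/9.
Player 1's indifference between Top and Bottom determines Player 2's mixing probability q:
  Player 1's payoff from Top: q·0 + (1−q)·(-5) = 5q - 5
  Player 1's payoff from Bottom: q·(-5) + (1−q)·4 = -9q + 4
  5q - 5 = -9q + 4  ⇒  14q = 9  ⇒  q = 9/14.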